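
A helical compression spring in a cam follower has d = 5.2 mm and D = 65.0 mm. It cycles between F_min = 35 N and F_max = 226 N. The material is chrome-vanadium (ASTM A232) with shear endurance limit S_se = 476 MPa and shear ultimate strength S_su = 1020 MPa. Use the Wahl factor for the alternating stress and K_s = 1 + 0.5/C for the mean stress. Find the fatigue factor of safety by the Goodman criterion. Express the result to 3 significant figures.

2.38

C = D/d = 65.0/5.2 = 12.5000; K_W = (4C−1)/(4C−4)+0.615/C = 1.1144; K_s = 1+0.5/C = 1.0400
F_a = (F_max−F_min)/2 = 95.5 N; F_m = (F_max+F_min)/2 = 130.5 N
τ_a = K_W·8F_aD/(πd³) = 1.1144 × 112.42 = 125.28 MPa
τ_m = K_s·8F_mD/(πd³) = 1.0400 × 153.62 = 159.77 MPa
Goodman: 1/n_f = τ_a/S_se + τ_m/S_su = 125.28/476 + 159.77/1020 = 0.26320 + 0.15663 = 0.41984
n_f = 1/0.41984 = 2.382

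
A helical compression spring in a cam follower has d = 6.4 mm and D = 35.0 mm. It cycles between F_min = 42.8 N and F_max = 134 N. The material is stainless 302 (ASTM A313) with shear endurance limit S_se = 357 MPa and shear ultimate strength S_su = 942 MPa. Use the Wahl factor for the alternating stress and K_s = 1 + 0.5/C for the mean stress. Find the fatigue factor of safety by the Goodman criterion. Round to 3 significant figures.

C = D/d = 35.0/6.4 = 5.4688; K_W = (4C−1)/(4C−4)+0.615/C = 1.2803; K_s = 1+0.5/C = 1.0914
F_a = (F_max−F_min)/2 = 45.6 N; F_m = (F_max+F_min)/2 = 88.4 N
τ_a = K_W·8F_aD/(πd³) = 1.2803 × 15.504 = 19.849 MPa
τ_m = K_s·8F_mD/(πd³) = 1.0914 × 30.055 = 32.803 MPa
Goodman: 1/n_f = τ_a/S_se + τ_m/S_su = 19.849/357 + 32.803/942 = 0.05560 + 0.03482 = 0.090423
n_f = 1/0.090423 = 11.06

11.1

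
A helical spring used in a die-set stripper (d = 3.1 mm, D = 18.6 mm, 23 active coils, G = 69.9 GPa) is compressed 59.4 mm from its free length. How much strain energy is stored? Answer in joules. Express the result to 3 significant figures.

k = Gd⁴/(8D³N_a) = (69.9×10³)(3.1⁴)/(8·18.6³·23) = 5.4521 N/mm
U = ½kδ² = 0.5 × 5.4521 × 59.4² = 9618.6 N·mm = 9.6186 J

9.62 J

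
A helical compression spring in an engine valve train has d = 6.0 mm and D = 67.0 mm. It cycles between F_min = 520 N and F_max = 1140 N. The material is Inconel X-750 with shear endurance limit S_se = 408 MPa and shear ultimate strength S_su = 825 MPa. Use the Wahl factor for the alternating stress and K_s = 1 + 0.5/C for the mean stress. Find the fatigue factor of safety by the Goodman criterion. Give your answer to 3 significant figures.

C = D/d = 67.0/6.0 = 11.1667; K_W = (4C−1)/(4C−4)+0.615/C = 1.1288; K_s = 1+0.5/C = 1.0448
F_a = (F_max−F_min)/2 = 310 N; F_m = (F_max+F_min)/2 = 830 N
τ_a = K_W·8F_aD/(πd³) = 1.1288 × 244.86 = 276.41 MPa
τ_m = K_s·8F_mD/(πd³) = 1.0448 × 655.6 = 684.96 MPa
Goodman: 1/n_f = τ_a/S_se + τ_m/S_su = 276.41/408 + 684.96/825 = 0.67748 + 0.83025 = 1.5077
n_f = 1/1.5077 = 0.6632

0.663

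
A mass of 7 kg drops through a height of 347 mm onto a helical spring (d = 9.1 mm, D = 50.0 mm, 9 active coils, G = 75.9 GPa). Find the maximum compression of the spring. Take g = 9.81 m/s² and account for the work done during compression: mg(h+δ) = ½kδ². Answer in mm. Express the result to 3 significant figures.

29.9 mm

k = Gd⁴/(8D³N_a) = (75.9×10³)(9.1⁴)/(8·50.0³·9) = 57.832 N/mm
W = mg = 7 × 9.81 = 68.67 N
½kδ² − Wδ − Wh = 0 → δ = (W + √(W² + 2kWh))/k
δ = (68.67 + √(4715.6 + 2.75608e+06))/57.832 = (68.67 + 1661.6)/57.832 = 29.919 mm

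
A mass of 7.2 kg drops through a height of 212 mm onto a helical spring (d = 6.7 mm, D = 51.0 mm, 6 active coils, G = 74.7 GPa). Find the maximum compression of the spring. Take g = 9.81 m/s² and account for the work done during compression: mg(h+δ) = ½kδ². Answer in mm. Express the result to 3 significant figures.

38.7 mm

k = Gd⁴/(8D³N_a) = (74.7×10³)(6.7⁴)/(8·51.0³·6) = 23.641 N/mm
W = mg = 7.2 × 9.81 = 70.632 N
½kδ² − Wδ − Wh = 0 → δ = (W + √(W² + 2kWh))/k
δ = (70.632 + √(4988.9 + 708004))/23.641 = (70.632 + 844.39)/23.641 = 38.705 mm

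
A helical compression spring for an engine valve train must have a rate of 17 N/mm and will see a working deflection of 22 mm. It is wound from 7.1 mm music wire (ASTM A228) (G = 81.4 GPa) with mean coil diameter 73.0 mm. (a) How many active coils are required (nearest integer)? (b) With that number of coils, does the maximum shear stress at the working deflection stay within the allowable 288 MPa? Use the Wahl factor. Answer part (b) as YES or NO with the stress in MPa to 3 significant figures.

(a) 4 coils; (b) YES, τ_max = 217 MPa

N_a = Gd⁴/(8D³k) = (81.4×10³)(7.1⁴)/(8·73.0³·17) = 3.91 → N_a = 4
Actual rate k = Gd⁴/(8D³·4) = 16.616 N/mm
Working load F = kδ = 16.616·22 = 365.56 N
C = 73.0/7.1 = 10.2817; K_W = (4C−1)/(4C−4)+0.615/C = 1.1406
τ_max = K_W·8FD/(πd³) = 1.1406·189.87 = 216.57 MPa
τ_max ≤ 288 MPa → acceptable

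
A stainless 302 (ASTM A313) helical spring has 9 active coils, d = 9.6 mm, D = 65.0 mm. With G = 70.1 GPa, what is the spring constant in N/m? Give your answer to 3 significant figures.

k = Gd⁴/(8D³N_a) = (70.1×10³ × 9.6⁴) / (8 × 65.0³ × 9)
  = 5.95392e+08 / 1.9773e+07 = 30.111 N/mm = 30111 N/m

30100 N/m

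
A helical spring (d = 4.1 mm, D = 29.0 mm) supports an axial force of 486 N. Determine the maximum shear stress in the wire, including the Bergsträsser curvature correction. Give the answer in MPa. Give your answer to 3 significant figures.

624 MPa

Spring index C = D/d = 29.0/4.1 = 7.0732
K_B = (4C+2)/(4C−3) = 30.293/25.293 = 1.1977
τ₀ = 8FD/(πd³) = 8·486·29.0/(π·4.1³) = 112752/216.52 = 520.74 MPa
τ_max = K·τ₀ = 1.1977 × 520.74 = 623.69 MPa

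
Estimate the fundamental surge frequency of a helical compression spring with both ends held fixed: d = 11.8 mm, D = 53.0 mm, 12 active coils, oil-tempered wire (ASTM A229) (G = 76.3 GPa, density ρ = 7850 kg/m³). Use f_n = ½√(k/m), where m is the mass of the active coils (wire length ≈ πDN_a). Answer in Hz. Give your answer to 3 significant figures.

123 Hz

k = Gd⁴/(8D³N_a) = (76.3×10³)(11.8⁴)/(8·53.0³·12) = 103.5 N/mm = 1.035e+05 N/m
Wire length L = πDN_a = π·53.0·12 = 1998.1 mm
m = ρ·(πd²/4)·L = 7850 × 109.36×10⁻⁶ m² × 1.9981 m = 1.7153 kg
f_n = ½√(k/m) = 0.5·√(1.035e+05/1.7153) = 0.5·√(60342) = 122.82 Hz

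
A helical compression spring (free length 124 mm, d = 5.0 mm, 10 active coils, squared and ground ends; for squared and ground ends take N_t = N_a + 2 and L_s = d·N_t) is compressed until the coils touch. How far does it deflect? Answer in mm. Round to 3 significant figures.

N_t = 12; L_s = 5.0·12 = 60 mm
δ_solid = L₀ − L_s = 124 − 60 = 64 mm

64.0 mm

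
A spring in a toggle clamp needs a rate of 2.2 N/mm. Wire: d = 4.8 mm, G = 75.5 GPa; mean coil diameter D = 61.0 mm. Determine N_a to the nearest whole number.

N_a = Gd⁴/(8D³k) = (75.5×10³ × 4.8⁴)/(8 × 61.0³ × 2.2)
    = 4.00785e+07 / 3.99487e+06 = 10.03 → 10 coils

10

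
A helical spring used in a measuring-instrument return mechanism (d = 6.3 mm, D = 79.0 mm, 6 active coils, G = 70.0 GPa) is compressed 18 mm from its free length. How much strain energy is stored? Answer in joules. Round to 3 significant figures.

0.755 J

k = Gd⁴/(8D³N_a) = (70.0×10³)(6.3⁴)/(8·79.0³·6) = 4.6595 N/mm
U = ½kδ² = 0.5 × 4.6595 × 18² = 754.84 N·mm = 0.75484 J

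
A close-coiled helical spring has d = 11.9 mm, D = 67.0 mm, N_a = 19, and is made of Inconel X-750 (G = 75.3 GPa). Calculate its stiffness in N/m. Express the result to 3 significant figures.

k = Gd⁴/(8D³N_a) = (75.3×10³ × 11.9⁴) / (8 × 67.0³ × 19)
  = 1.51002e+09 / 4.5716e+07 = 33.03 N/mm = 33030 N/m

33000 N/m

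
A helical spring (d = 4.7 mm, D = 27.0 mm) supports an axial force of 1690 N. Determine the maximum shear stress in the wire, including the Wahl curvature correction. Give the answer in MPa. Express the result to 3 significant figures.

Spring index C = D/d = 27.0/4.7 = 5.7447
K_W = (4C−1)/(4C−4) + 0.615/C = 21.979/18.979 + 0.1071 = 1.2651
τ₀ = 8FD/(πd³) = 8·1690·27.0/(π·4.7³) = 365040/326.17 = 1119.2 MPa
τ_max = K·τ₀ = 1.2651 × 1119.2 = 1415.9 MPa

1420 MPa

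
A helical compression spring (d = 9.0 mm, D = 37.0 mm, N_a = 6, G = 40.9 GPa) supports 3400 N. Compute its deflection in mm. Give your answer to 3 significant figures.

30.8 mm

k = Gd⁴/(8D³N_a) = (40.9×10³)(9.0⁴)/(8·37.0³·6) = 110.37 N/mm
δ = F/k = 3400 / 110.37 = 30.806 mm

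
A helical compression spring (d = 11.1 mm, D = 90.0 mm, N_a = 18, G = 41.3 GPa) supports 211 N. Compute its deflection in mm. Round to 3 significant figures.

35.3 mm

k = Gd⁴/(8D³N_a) = (41.3×10³)(11.1⁴)/(8·90.0³·18) = 5.9724 N/mm
δ = F/k = 211 / 5.9724 = 35.329 mm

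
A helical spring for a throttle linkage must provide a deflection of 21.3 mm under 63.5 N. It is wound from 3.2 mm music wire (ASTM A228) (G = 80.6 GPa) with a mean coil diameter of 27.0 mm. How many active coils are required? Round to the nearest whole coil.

Required rate k = F/δ = 63.5/21.3 = 2.9812 N/mm
N_a = Gd⁴/(8D³k) = (80.6×10³ × 3.2⁴)/(8 × 27.0³ × 2.9812)
    = 8.45152e+06 / 469435 = 18 → 18 coils

18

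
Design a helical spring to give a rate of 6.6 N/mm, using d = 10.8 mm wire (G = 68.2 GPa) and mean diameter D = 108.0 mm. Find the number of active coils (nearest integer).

N_a = Gd⁴/(8D³k) = (68.2×10³ × 10.8⁴)/(8 × 108.0³ × 6.6)
    = 9.27853e+08 / 6.65128e+07 = 13.95 → 14 coils

14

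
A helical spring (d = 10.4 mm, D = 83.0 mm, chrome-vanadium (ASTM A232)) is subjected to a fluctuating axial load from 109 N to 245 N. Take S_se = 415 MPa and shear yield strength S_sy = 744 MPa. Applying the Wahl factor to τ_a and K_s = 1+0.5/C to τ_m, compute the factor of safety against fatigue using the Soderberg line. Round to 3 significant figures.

C = D/d = 83.0/10.4 = 7.9808; K_W = (4C−1)/(4C−4)+0.615/C = 1.1845; K_s = 1+0.5/C = 1.0627
F_a = (F_max−F_min)/2 = 68 N; F_m = (F_max+F_min)/2 = 177 N
τ_a = K_W·8F_aD/(πd³) = 1.1845 × 12.777 = 15.134 MPa
τ_m = K_s·8F_mD/(πd³) = 1.0627 × 33.258 = 35.341 MPa
Soderberg: 1/n_f = τ_a/S_se + τ_m/S_sy = 15.134/415 + 35.341/744 = 0.03647 + 0.04750 = 0.08397
n_f = 1/0.08397 = 11.91

11.9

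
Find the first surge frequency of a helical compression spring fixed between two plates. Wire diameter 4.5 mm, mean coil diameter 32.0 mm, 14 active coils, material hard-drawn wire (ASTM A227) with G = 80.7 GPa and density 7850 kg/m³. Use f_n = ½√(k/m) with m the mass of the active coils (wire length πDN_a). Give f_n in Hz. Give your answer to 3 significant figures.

k = Gd⁴/(8D³N_a) = (80.7×10³)(4.5⁴)/(8·32.0³·14) = 9.0169 N/mm = 9016.9 N/m
Wire length L = πDN_a = π·32.0·14 = 1407.4 mm
m = ρ·(πd²/4)·L = 7850 × 15.904×10⁻⁶ m² × 1.4074 m = 0.17572 kg
f_n = ½√(k/m) = 0.5·√(9016.9/0.17572) = 0.5·√(51315) = 113.26 Hz

113 Hz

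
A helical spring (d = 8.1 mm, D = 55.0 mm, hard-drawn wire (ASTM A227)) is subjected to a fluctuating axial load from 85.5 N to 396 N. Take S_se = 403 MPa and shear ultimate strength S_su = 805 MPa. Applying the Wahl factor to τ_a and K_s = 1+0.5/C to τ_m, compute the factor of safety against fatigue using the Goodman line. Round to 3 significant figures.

C = D/d = 55.0/8.1 = 6.7901; K_W = (4C−1)/(4C−4)+0.615/C = 1.2201; K_s = 1+0.5/C = 1.0736
F_a = (F_max−F_min)/2 = 155.25 N; F_m = (F_max+F_min)/2 = 240.75 N
τ_a = K_W·8F_aD/(πd³) = 1.2201 × 40.915 = 49.92 MPa
τ_m = K_s·8F_mD/(πd³) = 1.0736 × 63.447 = 68.119 MPa
Goodman: 1/n_f = τ_a/S_se + τ_m/S_su = 49.92/403 + 68.119/805 = 0.12387 + 0.08462 = 0.20849
n_f = 1/0.20849 = 4.796

4.80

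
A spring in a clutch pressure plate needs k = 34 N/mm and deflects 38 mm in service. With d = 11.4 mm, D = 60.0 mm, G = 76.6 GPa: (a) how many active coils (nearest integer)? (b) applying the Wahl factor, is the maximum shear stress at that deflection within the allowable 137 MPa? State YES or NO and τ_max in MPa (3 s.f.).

(a) 22 coils; (b) NO, τ_max = 172 MPa

N_a = Gd⁴/(8D³k) = (76.6×10³)(11.4⁴)/(8·60.0³·34) = 22.02 → N_a = 22
Actual rate k = Gd⁴/(8D³·22) = 34.032 N/mm
Working load F = kδ = 34.032·38 = 1293.2 N
C = 60.0/11.4 = 5.2632; K_W = (4C−1)/(4C−4)+0.615/C = 1.2928
τ_max = K_W·8FD/(πd³) = 1.2928·133.37 = 172.41 MPa
τ_max > 137 MPa → exceeds allowable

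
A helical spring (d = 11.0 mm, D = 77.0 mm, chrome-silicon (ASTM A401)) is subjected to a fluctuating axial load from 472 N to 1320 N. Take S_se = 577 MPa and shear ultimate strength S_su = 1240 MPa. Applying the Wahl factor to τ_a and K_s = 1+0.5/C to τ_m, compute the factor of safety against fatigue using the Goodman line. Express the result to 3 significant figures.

C = D/d = 77.0/11.0 = 7.0000; K_W = (4C−1)/(4C−4)+0.615/C = 1.2129; K_s = 1+0.5/C = 1.0714
F_a = (F_max−F_min)/2 = 424 N; F_m = (F_max+F_min)/2 = 896 N
τ_a = K_W·8F_aD/(πd³) = 1.2129 × 62.462 = 75.758 MPa
τ_m = K_s·8F_mD/(πd³) = 1.0714 × 132 = 141.42 MPa
Goodman: 1/n_f = τ_a/S_se + τ_m/S_su = 75.758/577 + 141.42/1240 = 0.13130 + 0.11405 = 0.24535
n_f = 1/0.24535 = 4.076

4.08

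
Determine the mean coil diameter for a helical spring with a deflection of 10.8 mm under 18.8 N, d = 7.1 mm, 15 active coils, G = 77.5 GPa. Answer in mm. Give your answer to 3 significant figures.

Required rate k = F/δ = 18.8/10.8 = 1.7407 N/mm
D = (Gd⁴/(8N_a·k))^(1/3) = (77.5×10³·7.1⁴/(8·15·1.7407))^(1/3)
  = (942800)^(1/3) = 98.0558 mm

98.1 mm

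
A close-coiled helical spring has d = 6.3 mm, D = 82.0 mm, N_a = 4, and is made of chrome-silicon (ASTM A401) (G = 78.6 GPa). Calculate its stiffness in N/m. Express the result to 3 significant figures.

7020 N/m

k = Gd⁴/(8D³N_a) = (78.6×10³ × 6.3⁴) / (8 × 82.0³ × 4)
  = 1.23818e+08 / 1.76438e+07 = 7.0177 N/mm = 7017.7 N/m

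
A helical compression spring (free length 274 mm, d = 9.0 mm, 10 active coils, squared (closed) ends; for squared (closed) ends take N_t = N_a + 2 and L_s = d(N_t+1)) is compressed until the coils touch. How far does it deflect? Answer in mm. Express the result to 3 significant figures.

157 mm

N_t = 12; L_s = 9.0·13 = 117 mm
δ_solid = L₀ − L_s = 274 − 117 = 157 mm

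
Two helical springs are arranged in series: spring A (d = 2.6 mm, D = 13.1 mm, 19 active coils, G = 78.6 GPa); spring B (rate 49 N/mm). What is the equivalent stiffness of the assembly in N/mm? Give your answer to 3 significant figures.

k_A = Gd⁴/(8D³N_a) = (78.6×10³)(2.6⁴)/(8·13.1³·19) = 10.511 N/mm
Series: 1/k_eq = 1/10.511 + 1/49 = 0.11554; k_eq = 8.6548 N/mm

8.65 N/mm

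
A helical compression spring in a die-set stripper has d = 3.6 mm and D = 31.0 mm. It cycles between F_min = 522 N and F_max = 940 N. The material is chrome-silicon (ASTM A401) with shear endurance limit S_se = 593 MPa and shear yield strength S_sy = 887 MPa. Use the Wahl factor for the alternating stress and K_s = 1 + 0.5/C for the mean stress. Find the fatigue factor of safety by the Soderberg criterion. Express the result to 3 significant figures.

0.460

C = D/d = 31.0/3.6 = 8.6111; K_W = (4C−1)/(4C−4)+0.615/C = 1.1700; K_s = 1+0.5/C = 1.0581
F_a = (F_max−F_min)/2 = 209 N; F_m = (F_max+F_min)/2 = 731 N
τ_a = K_W·8F_aD/(πd³) = 1.1700 × 353.62 = 413.72 MPa
τ_m = K_s·8F_mD/(πd³) = 1.0581 × 1236.8 = 1308.7 MPa
Soderberg: 1/n_f = τ_a/S_se + τ_m/S_sy = 413.72/593 + 1308.7/887 = 0.69768 + 1.47537 = 2.173
n_f = 1/2.173 = 0.4602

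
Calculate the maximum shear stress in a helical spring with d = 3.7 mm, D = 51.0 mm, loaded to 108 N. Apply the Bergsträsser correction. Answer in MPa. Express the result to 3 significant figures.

303 MPa

Spring index C = D/d = 51.0/3.7 = 13.7838
K_B = (4C+2)/(4C−3) = 57.135/52.135 = 1.0959
τ₀ = 8FD/(πd³) = 8·108·51.0/(π·3.7³) = 44064/159.13 = 276.9 MPa
τ_max = K·τ₀ = 1.0959 × 276.9 = 303.46 MPa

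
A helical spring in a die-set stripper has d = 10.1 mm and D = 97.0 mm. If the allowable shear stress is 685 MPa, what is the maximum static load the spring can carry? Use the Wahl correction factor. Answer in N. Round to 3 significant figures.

2480 N

C = D/d = 97.0/10.1 = 9.6040
K_W = (4C−1)/(4C−4) + 0.615/C = 37.416/34.416 + 0.0640 = 1.1512
τ_max = K·8FD/(πd³) → F_max = τ_allow·πd³/(8DK)
F_max = 685·π·10.1³/(8·97.0·1.1512) = 2.2172e+06/893.34 = 2481.9 N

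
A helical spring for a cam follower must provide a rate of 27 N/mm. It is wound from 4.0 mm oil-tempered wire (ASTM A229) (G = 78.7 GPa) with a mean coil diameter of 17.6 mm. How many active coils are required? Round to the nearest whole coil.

17

N_a = Gd⁴/(8D³k) = (78.7×10³ × 4.0⁴)/(8 × 17.6³ × 27)
    = 2.01472e+07 / 1.17758e+06 = 17.11 → 17 coils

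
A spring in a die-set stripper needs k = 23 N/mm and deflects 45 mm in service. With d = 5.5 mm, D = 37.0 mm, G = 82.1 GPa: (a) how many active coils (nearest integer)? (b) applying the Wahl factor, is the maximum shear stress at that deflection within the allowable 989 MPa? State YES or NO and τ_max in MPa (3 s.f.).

(a) 8 coils; (b) YES, τ_max = 722 MPa

N_a = Gd⁴/(8D³k) = (82.1×10³)(5.5⁴)/(8·37.0³·23) = 8.061 → N_a = 8
Actual rate k = Gd⁴/(8D³·8) = 23.174 N/mm
Working load F = kδ = 23.174·45 = 1042.8 N
C = 37.0/5.5 = 6.7273; K_W = (4C−1)/(4C−4)+0.615/C = 1.2224
τ_max = K_W·8FD/(πd³) = 1.2224·590.57 = 721.9 MPa
τ_max ≤ 989 MPa → acceptable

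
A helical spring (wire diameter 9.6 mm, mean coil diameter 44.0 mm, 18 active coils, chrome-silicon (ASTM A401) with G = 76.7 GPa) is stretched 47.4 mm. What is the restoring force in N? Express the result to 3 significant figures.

2520 N

k = Gd⁴/(8D³N_a) = (76.7×10³)(9.6⁴)/(8·44.0³·18) = 53.108 N/mm
F = k·δ = 53.108 × 47.4 = 2517.3 N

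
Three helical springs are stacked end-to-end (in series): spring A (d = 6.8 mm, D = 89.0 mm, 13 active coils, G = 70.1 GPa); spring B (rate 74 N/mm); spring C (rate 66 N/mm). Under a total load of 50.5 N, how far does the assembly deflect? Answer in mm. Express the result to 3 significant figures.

26.2 mm

k_A = Gd⁴/(8D³N_a) = (70.1×10³)(6.8⁴)/(8·89.0³·13) = 2.0443 N/mm
Series: 1/k_eq = 1/2.0443 + 1/74 + 1/66 = 0.51782; k_eq = 1.9312 N/mm
δ = F/k_eq = 50.5/1.9312 = 26.15 mm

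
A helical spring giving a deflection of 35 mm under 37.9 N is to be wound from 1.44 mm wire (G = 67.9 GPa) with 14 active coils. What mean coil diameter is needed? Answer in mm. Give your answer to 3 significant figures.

Required rate k = F/δ = 37.9/35 = 1.0829 N/mm
D = (Gd⁴/(8N_a·k))^(1/3) = (67.9×10³·1.44⁴/(8·14·1.0829))^(1/3)
  = (2407.3)^(1/3) = 13.4022 mm

13.4 mm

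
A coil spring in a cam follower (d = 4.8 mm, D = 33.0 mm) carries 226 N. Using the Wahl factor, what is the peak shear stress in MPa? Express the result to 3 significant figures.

Spring index C = D/d = 33.0/4.8 = 6.8750
K_W = (4C−1)/(4C−4) + 0.615/C = 26.500/23.500 + 0.0895 = 1.2171
τ₀ = 8FD/(πd³) = 8·226·33.0/(π·4.8³) = 59664/347.44 = 171.73 MPa
τ_max = K·τ₀ = 1.2171 × 171.73 = 209.01 MPa

209 MPa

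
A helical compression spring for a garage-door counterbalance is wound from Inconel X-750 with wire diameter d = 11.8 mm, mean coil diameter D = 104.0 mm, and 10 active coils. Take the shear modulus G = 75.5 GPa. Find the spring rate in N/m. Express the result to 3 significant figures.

16300 N/m

k = Gd⁴/(8D³N_a) = (75.5×10³ × 11.8⁴) / (8 × 104.0³ × 10)
  = 1.46378e+09 / 8.99891e+07 = 16.266 N/mm = 16266 N/m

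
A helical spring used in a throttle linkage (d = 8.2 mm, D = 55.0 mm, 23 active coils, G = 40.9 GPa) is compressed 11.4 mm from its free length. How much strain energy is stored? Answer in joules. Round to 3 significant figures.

0.393 J

k = Gd⁴/(8D³N_a) = (40.9×10³)(8.2⁴)/(8·55.0³·23) = 6.0405 N/mm
U = ½kδ² = 0.5 × 6.0405 × 11.4² = 392.51 N·mm = 0.39251 J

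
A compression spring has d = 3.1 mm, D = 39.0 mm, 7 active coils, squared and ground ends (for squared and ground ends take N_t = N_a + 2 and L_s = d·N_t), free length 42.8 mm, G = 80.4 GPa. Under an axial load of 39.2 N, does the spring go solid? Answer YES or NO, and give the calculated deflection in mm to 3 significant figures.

YES, δ = 17.5 mm

k = Gd⁴/(8D³N_a) = (80.4×10³)(3.1⁴)/(8·39.0³·7) = 2.2352 N/mm
N_t = 9; L_s = 3.1·9 = 27.9 mm; δ_solid = L₀ − L_s = 42.8 − 27.9 = 14.9 mm
δ = F/k = 39.2/2.2352 = 17.537 mm
δ ≥ δ_solid → spring goes solid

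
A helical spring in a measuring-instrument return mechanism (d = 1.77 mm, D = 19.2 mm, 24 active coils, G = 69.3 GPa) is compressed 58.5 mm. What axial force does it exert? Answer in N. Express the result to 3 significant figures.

29.3 N

k = Gd⁴/(8D³N_a) = (69.3×10³)(1.77⁴)/(8·19.2³·24) = 0.50052 N/mm
F = k·δ = 0.50052 × 58.5 = 29.28 N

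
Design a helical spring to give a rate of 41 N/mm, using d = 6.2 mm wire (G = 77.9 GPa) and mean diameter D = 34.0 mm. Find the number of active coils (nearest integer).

N_a = Gd⁴/(8D³k) = (77.9×10³ × 6.2⁴)/(8 × 34.0³ × 41)
    = 1.15108e+08 / 1.28917e+07 = 8.929 → 9 coils

9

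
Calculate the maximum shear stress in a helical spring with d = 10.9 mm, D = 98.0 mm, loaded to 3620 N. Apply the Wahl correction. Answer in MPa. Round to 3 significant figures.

Spring index C = D/d = 98.0/10.9 = 8.9908
K_W = (4C−1)/(4C−4) + 0.615/C = 34.963/31.963 + 0.0684 = 1.1623
τ₀ = 8FD/(πd³) = 8·3620·98.0/(π·10.9³) = 2.83808e+06/4068.5 = 697.58 MPa
τ_max = K·τ₀ = 1.1623 × 697.58 = 810.77 MPa

811 MPa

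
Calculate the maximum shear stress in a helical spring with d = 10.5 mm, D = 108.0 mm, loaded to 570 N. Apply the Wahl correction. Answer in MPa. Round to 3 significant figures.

Spring index C = D/d = 108.0/10.5 = 10.2857
K_W = (4C−1)/(4C−4) + 0.615/C = 40.143/37.143 + 0.0598 = 1.1406
τ₀ = 8FD/(πd³) = 8·570·108.0/(π·10.5³) = 492480/3636.8 = 135.42 MPa
τ_max = K·τ₀ = 1.1406 × 135.42 = 154.45 MPa

154 MPa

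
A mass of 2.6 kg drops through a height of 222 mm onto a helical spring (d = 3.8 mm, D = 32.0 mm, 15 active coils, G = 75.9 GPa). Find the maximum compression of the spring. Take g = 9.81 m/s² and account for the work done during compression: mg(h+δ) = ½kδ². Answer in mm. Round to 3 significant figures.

59.8 mm

k = Gd⁴/(8D³N_a) = (75.9×10³)(3.8⁴)/(8·32.0³·15) = 4.0248 N/mm
W = mg = 2.6 × 9.81 = 25.506 N
½kδ² − Wδ − Wh = 0 → δ = (W + √(W² + 2kWh))/k
δ = (25.506 + √(650.56 + 45579.6))/4.0248 = (25.506 + 215.01)/4.0248 = 59.759 mm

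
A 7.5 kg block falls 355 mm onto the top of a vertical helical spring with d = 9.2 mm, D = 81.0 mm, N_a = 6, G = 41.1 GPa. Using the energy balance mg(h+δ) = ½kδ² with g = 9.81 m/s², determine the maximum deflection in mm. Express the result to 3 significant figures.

73.9 mm

k = Gd⁴/(8D³N_a) = (41.1×10³)(9.2⁴)/(8·81.0³·6) = 11.542 N/mm
W = mg = 7.5 × 9.81 = 73.575 N
½kδ² − Wδ − Wh = 0 → δ = (W + √(W² + 2kWh))/k
δ = (73.575 + √(5413.3 + 602956))/11.542 = (73.575 + 779.98)/11.542 = 73.949 mm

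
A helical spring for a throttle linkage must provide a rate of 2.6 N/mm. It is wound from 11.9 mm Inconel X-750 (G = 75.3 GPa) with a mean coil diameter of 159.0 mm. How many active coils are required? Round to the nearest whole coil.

18

N_a = Gd⁴/(8D³k) = (75.3×10³ × 11.9⁴)/(8 × 159.0³ × 2.6)
    = 1.51002e+09 / 8.36093e+07 = 18.06 → 18 coils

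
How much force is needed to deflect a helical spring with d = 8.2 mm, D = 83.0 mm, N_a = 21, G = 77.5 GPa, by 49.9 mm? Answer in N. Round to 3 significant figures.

182 N

k = Gd⁴/(8D³N_a) = (77.5×10³)(8.2⁴)/(8·83.0³·21) = 3.6477 N/mm
F = k·δ = 3.6477 × 49.9 = 182.02 N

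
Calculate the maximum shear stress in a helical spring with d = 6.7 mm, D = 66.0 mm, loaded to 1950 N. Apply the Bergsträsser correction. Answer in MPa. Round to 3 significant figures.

1240 MPa

Spring index C = D/d = 66.0/6.7 = 9.8507
K_B = (4C+2)/(4C−3) = 41.403/36.403 = 1.1374
τ₀ = 8FD/(πd³) = 8·1950·66.0/(π·6.7³) = 1.0296e+06/944.87 = 1089.7 MPa
τ_max = K·τ₀ = 1.1374 × 1089.7 = 1239.3 MPa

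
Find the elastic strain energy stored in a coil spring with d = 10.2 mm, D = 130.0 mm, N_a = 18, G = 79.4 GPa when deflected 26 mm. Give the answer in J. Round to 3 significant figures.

k = Gd⁴/(8D³N_a) = (79.4×10³)(10.2⁴)/(8·130.0³·18) = 2.7166 N/mm
U = ½kδ² = 0.5 × 2.7166 × 26² = 918.22 N·mm = 0.91822 J

0.918 J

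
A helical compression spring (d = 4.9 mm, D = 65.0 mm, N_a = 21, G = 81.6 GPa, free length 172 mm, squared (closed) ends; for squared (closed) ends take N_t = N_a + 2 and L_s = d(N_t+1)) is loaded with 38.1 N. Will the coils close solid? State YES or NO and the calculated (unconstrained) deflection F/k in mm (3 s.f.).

NO, δ = 37.4 mm

k = Gd⁴/(8D³N_a) = (81.6×10³)(4.9⁴)/(8·65.0³·21) = 1.0196 N/mm
N_t = 23; L_s = 4.9·24 = 117.6 mm; δ_solid = L₀ − L_s = 172 − 117.6 = 54.4 mm
δ = F/k = 38.1/1.0196 = 37.368 mm
δ < δ_solid → spring does not go solid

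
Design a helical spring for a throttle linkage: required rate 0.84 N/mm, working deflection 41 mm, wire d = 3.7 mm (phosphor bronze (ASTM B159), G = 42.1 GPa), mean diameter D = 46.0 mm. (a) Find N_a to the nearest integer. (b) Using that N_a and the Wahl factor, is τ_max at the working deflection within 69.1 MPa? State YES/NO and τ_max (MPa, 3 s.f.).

(a) 12 coils; (b) NO, τ_max = 89.3 MPa

N_a = Gd⁴/(8D³k) = (42.1×10³)(3.7⁴)/(8·46.0³·0.84) = 12.06 → N_a = 12
Actual rate k = Gd⁴/(8D³·12) = 0.84439 N/mm
Working load F = kδ = 0.84439·41 = 34.62 N
C = 46.0/3.7 = 12.4324; K_W = (4C−1)/(4C−4)+0.615/C = 1.1151
τ_max = K_W·8FD/(πd³) = 1.1151·80.061 = 89.274 MPa
τ_max > 69.1 MPa → exceeds allowable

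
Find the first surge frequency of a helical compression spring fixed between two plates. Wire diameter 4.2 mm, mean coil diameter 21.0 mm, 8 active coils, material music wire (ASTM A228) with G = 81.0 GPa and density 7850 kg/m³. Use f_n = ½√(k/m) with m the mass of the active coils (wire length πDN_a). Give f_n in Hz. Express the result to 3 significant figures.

430 Hz

k = Gd⁴/(8D³N_a) = (81.0×10³)(4.2⁴)/(8·21.0³·8) = 42.525 N/mm = 42525 N/m
Wire length L = πDN_a = π·21.0·8 = 527.79 mm
m = ρ·(πd²/4)·L = 7850 × 13.854×10⁻⁶ m² × 0.52779 m = 0.057401 kg
f_n = ½√(k/m) = 0.5·√(42525/0.057401) = 0.5·√(7.4084e+05) = 430.36 Hz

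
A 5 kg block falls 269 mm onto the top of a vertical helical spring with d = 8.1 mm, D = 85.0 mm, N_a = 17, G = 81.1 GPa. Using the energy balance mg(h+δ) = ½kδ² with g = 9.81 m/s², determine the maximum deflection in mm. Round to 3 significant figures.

92.1 mm

k = Gd⁴/(8D³N_a) = (81.1×10³)(8.1⁴)/(8·85.0³·17) = 4.1799 N/mm
W = mg = 5 × 9.81 = 49.05 N
½kδ² − Wδ − Wh = 0 → δ = (W + √(W² + 2kWh))/k
δ = (49.05 + √(2405.9 + 110303))/4.1799 = (49.05 + 335.72)/4.1799 = 92.053 mm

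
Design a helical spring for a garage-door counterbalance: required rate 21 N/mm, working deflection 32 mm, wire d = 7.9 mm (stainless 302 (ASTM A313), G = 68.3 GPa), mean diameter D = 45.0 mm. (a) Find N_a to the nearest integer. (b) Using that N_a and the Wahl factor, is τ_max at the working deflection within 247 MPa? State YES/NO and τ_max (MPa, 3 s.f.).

N_a = Gd⁴/(8D³k) = (68.3×10³)(7.9⁴)/(8·45.0³·21) = 17.38 → N_a = 17
Actual rate k = Gd⁴/(8D³·17) = 21.466 N/mm
Working load F = kδ = 21.466·32 = 686.91 N
C = 45.0/7.9 = 5.6962; K_W = (4C−1)/(4C−4)+0.615/C = 1.2677
τ_max = K_W·8FD/(πd³) = 1.2677·159.65 = 202.39 MPa
τ_max ≤ 247 MPa → acceptable

(a) 17 coils; (b) YES, τ_max = 202 MPa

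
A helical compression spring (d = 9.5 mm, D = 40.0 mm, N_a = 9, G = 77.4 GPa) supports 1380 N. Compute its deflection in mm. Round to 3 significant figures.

10.1 mm

k = Gd⁴/(8D³N_a) = (77.4×10³)(9.5⁴)/(8·40.0³·9) = 136.81 N/mm
δ = F/k = 1380 / 136.81 = 10.087 mm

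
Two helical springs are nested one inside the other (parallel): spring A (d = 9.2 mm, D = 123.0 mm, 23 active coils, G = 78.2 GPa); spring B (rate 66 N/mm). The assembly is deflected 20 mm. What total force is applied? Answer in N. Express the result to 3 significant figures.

k_A = Gd⁴/(8D³N_a) = (78.2×10³)(9.2⁴)/(8·123.0³·23) = 1.6362 N/mm
Parallel: k_eq = 1.6362 + 66 = 67.636 N/mm
F = k_eq·δ = 67.636·20 = 1352.7 N

1350 N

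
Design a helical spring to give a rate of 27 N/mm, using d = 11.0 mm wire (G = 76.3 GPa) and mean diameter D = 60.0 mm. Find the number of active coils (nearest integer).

24

N_a = Gd⁴/(8D³k) = (76.3×10³ × 11.0⁴)/(8 × 60.0³ × 27)
    = 1.11711e+09 / 4.6656e+07 = 23.94 → 24 coils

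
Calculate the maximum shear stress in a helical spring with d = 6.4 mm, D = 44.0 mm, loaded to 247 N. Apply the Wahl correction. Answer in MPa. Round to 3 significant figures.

128 MPa

Spring index C = D/d = 44.0/6.4 = 6.8750
K_W = (4C−1)/(4C−4) + 0.615/C = 26.500/23.500 + 0.0895 = 1.2171
τ₀ = 8FD/(πd³) = 8·247·44.0/(π·6.4³) = 86944/823.55 = 105.57 MPa
τ_max = K·τ₀ = 1.2171 × 105.57 = 128.49 MPa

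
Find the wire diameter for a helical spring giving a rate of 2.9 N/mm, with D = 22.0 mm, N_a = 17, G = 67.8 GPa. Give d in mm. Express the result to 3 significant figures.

d = (8D³N_a·k / G)^(1/4) = (8·22.0³·17·2.9 / (67.8×10³))^0.25
  = (61.941)^0.25 = 2.8054 mm

2.81 mm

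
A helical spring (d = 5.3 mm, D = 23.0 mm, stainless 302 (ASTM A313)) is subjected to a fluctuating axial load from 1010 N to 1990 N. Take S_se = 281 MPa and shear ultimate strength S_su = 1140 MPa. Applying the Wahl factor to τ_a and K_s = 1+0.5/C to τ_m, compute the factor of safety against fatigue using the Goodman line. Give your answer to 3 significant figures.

0.660

C = D/d = 23.0/5.3 = 4.3396; K_W = (4C−1)/(4C−4)+0.615/C = 1.3663; K_s = 1+0.5/C = 1.1152
F_a = (F_max−F_min)/2 = 490 N; F_m = (F_max+F_min)/2 = 1500 N
τ_a = K_W·8F_aD/(πd³) = 1.3663 × 192.77 = 263.38 MPa
τ_m = K_s·8F_mD/(πd³) = 1.1152 × 590.11 = 658.1 MPa
Goodman: 1/n_f = τ_a/S_se + τ_m/S_su = 263.38/281 + 658.1/1140 = 0.93729 + 0.57728 = 1.5146
n_f = 1/1.5146 = 0.6603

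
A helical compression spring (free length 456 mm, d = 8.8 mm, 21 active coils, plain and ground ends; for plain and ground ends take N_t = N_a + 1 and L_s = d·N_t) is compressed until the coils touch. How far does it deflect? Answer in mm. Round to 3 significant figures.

N_t = 22; L_s = 8.8·22 = 193.6 mm
δ_solid = L₀ − L_s = 456 − 193.6 = 262.4 mm

262 mm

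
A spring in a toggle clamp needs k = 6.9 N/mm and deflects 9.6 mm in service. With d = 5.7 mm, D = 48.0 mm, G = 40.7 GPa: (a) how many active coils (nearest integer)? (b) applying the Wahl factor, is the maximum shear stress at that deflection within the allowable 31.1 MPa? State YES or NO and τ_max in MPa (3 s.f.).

N_a = Gd⁴/(8D³k) = (40.7×10³)(5.7⁴)/(8·48.0³·6.9) = 7.038 → N_a = 7
Actual rate k = Gd⁴/(8D³·7) = 6.9372 N/mm
Working load F = kδ = 6.9372·9.6 = 66.597 N
C = 48.0/5.7 = 8.4211; K_W = (4C−1)/(4C−4)+0.615/C = 1.1741
τ_max = K_W·8FD/(πd³) = 1.1741·43.955 = 51.608 MPa
τ_max > 31.1 MPa → exceeds allowable

(a) 7 coils; (b) NO, τ_max = 51.6 MPa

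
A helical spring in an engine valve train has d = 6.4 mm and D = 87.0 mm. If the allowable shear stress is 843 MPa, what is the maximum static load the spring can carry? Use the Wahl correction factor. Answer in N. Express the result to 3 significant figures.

903 N

C = D/d = 87.0/6.4 = 13.5938
K_W = (4C−1)/(4C−4) + 0.615/C = 53.375/50.375 + 0.0452 = 1.1048
τ_max = K·8FD/(πd³) → F_max = τ_allow·πd³/(8DK)
F_max = 843·π·6.4³/(8·87.0·1.1048) = 6.9425e+05/768.94 = 902.87 N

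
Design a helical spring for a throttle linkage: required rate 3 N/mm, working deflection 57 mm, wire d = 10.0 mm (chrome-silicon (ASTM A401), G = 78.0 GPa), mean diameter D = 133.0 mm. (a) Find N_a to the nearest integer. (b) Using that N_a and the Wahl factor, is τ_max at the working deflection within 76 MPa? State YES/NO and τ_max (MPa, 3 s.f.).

(a) 14 coils; (b) YES, τ_max = 63.3 MPa

N_a = Gd⁴/(8D³k) = (78.0×10³)(10.0⁴)/(8·133.0³·3) = 13.81 → N_a = 14
Actual rate k = Gd⁴/(8D³·14) = 2.9602 N/mm
Working load F = kδ = 2.9602·57 = 168.73 N
C = 133.0/10.0 = 13.3000; K_W = (4C−1)/(4C−4)+0.615/C = 1.1072
τ_max = K_W·8FD/(πd³) = 1.1072·57.146 = 63.273 MPa
τ_max ≤ 76 MPa → acceptable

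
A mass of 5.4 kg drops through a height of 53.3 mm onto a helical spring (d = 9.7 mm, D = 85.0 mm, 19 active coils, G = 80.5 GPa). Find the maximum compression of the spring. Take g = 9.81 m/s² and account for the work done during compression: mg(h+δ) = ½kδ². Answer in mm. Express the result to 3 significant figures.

k = Gd⁴/(8D³N_a) = (80.5×10³)(9.7⁴)/(8·85.0³·19) = 7.6345 N/mm
W = mg = 5.4 × 9.81 = 52.974 N
½kδ² − Wδ − Wh = 0 → δ = (W + √(W² + 2kWh))/k
δ = (52.974 + √(2806.2 + 43112.4))/7.6345 = (52.974 + 214.29)/7.6345 = 35.007 mm

35.0 mm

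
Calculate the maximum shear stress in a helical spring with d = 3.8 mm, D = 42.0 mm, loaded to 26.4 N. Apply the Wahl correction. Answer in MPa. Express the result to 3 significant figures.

58.2 MPa

Spring index C = D/d = 42.0/3.8 = 11.0526
K_W = (4C−1)/(4C−4) + 0.615/C = 43.211/40.211 + 0.0556 = 1.1303
τ₀ = 8FD/(πd³) = 8·26.4·42.0/(π·3.8³) = 8870.4/172.39 = 51.457 MPa
τ_max = K·τ₀ = 1.1303 × 51.457 = 58.159 MPa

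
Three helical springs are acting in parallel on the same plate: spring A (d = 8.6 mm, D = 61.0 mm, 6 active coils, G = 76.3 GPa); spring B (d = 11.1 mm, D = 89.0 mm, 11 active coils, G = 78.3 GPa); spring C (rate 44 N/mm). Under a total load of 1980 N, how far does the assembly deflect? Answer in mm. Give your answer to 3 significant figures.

k_A = Gd⁴/(8D³N_a) = (76.3×10³)(8.6⁴)/(8·61.0³·6) = 38.308 N/mm
k_B = Gd⁴/(8D³N_a) = (78.3×10³)(11.1⁴)/(8·89.0³·11) = 19.16 N/mm
Parallel: k_eq = 38.308 + 19.16 + 44 = 101.47 N/mm
δ = F/k_eq = 1980/101.47 = 19.514 mm

19.5 mm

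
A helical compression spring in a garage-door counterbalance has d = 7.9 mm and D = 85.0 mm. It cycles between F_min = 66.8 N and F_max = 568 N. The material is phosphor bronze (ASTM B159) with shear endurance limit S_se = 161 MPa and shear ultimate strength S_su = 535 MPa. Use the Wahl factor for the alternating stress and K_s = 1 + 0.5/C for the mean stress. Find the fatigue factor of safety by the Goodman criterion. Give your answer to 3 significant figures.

C = D/d = 85.0/7.9 = 10.7595; K_W = (4C−1)/(4C−4)+0.615/C = 1.1340; K_s = 1+0.5/C = 1.0465
F_a = (F_max−F_min)/2 = 250.6 N; F_m = (F_max+F_min)/2 = 317.4 N
τ_a = K_W·8F_aD/(πd³) = 1.1340 × 110.02 = 124.76 MPa
τ_m = K_s·8F_mD/(πd³) = 1.0465 × 139.34 = 145.82 MPa
Goodman: 1/n_f = τ_a/S_se + τ_m/S_su = 124.76/161 + 145.82/535 = 0.77491 + 0.27256 = 1.0475
n_f = 1/1.0475 = 0.9547

0.955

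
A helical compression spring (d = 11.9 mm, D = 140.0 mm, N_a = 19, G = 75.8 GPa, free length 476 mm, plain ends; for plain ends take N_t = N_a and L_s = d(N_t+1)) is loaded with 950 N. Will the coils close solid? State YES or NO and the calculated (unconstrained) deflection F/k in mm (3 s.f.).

YES, δ = 261 mm

k = Gd⁴/(8D³N_a) = (75.8×10³)(11.9⁴)/(8·140.0³·19) = 3.6444 N/mm
N_t = 19; L_s = 11.9·20 = 238 mm; δ_solid = L₀ − L_s = 476 − 238 = 238 mm
δ = F/k = 950/3.6444 = 260.67 mm
δ ≥ δ_solid → spring goes solid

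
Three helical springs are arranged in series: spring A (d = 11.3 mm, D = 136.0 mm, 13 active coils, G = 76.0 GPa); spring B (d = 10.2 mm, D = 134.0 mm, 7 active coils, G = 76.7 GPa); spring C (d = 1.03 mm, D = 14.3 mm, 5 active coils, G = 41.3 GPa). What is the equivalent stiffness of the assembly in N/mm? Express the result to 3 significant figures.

0.346 N/mm

k_A = Gd⁴/(8D³N_a) = (76.0×10³)(11.3⁴)/(8·136.0³·13) = 4.7367 N/mm
k_B = Gd⁴/(8D³N_a) = (76.7×10³)(10.2⁴)/(8·134.0³·7) = 6.1616 N/mm
k_C = Gd⁴/(8D³N_a) = (41.3×10³)(1.03⁴)/(8·14.3³·5) = 0.3974 N/mm
Series: 1/k_eq = 1/4.7367 + 1/6.1616 + 1/0.3974 = 2.8898; k_eq = 0.34605 N/mm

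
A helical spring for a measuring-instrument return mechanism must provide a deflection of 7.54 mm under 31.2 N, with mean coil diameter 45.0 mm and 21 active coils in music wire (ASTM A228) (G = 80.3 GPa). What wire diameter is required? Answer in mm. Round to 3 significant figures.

5.30 mm

Required rate k = F/δ = 31.2/7.54 = 4.1379 N/mm
d = (8D³N_a·k / G)^(1/4) = (8·45.0³·21·4.1379 / (80.3×10³))^0.25
  = (788.89)^0.25 = 5.2997 mm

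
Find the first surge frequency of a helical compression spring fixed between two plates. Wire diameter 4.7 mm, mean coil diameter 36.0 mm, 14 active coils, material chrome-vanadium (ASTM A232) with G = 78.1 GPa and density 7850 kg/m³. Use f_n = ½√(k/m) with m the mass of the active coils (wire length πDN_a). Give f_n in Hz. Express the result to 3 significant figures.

92.0 Hz

k = Gd⁴/(8D³N_a) = (78.1×10³)(4.7⁴)/(8·36.0³·14) = 7.2932 N/mm = 7293.2 N/m
Wire length L = πDN_a = π·36.0·14 = 1583.4 mm
m = ρ·(πd²/4)·L = 7850 × 17.349×10⁻⁶ m² × 1.5834 m = 0.21564 kg
f_n = ½√(k/m) = 0.5·√(7293.2/0.21564) = 0.5·√(33821) = 91.952 Hz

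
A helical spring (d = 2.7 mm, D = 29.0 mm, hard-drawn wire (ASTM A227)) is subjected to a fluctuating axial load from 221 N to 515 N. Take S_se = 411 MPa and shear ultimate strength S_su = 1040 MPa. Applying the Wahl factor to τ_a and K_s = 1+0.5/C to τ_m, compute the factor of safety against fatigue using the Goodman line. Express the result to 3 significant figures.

C = D/d = 29.0/2.7 = 10.7407; K_W = (4C−1)/(4C−4)+0.615/C = 1.1343; K_s = 1+0.5/C = 1.0466
F_a = (F_max−F_min)/2 = 147 N; F_m = (F_max+F_min)/2 = 368 N
τ_a = K_W·8F_aD/(πd³) = 1.1343 × 551.52 = 625.57 MPa
τ_m = K_s·8F_mD/(πd³) = 1.0466 × 1380.7 = 1445 MPa
Goodman: 1/n_f = τ_a/S_se + τ_m/S_su = 625.57/411 + 1445/1040 = 1.52206 + 1.38938 = 2.9114
n_f = 1/2.9114 = 0.3435

0.343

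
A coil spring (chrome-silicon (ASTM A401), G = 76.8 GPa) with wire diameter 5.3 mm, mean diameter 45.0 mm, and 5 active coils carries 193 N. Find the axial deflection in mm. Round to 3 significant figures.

11.6 mm

k = Gd⁴/(8D³N_a) = (76.8×10³)(5.3⁴)/(8·45.0³·5) = 16.625 N/mm
δ = F/k = 193 / 16.625 = 11.609 mm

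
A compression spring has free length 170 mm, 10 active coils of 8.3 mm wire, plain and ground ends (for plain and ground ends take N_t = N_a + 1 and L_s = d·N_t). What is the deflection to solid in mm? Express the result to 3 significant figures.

N_t = 11; L_s = 8.3·11 = 91.3 mm
δ_solid = L₀ − L_s = 170 − 91.3 = 78.7 mm

78.7 mm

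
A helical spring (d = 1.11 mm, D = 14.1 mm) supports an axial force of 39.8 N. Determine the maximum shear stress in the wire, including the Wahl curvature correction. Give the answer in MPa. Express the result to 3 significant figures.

Spring index C = D/d = 14.1/1.11 = 12.7027
K_W = (4C−1)/(4C−4) + 0.615/C = 49.811/46.811 + 0.0484 = 1.1125
τ₀ = 8FD/(πd³) = 8·39.8·14.1/(π·1.11³) = 4489.44/4.2965 = 1044.9 MPa
τ_max = K·τ₀ = 1.1125 × 1044.9 = 1162.5 MPa

1160 MPa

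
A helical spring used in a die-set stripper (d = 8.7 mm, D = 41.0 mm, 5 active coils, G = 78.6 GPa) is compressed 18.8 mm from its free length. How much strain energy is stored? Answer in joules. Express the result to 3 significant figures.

28.9 J

k = Gd⁴/(8D³N_a) = (78.6×10³)(8.7⁴)/(8·41.0³·5) = 163.34 N/mm
U = ½kδ² = 0.5 × 163.34 × 18.8² = 28865 N·mm = 28.865 J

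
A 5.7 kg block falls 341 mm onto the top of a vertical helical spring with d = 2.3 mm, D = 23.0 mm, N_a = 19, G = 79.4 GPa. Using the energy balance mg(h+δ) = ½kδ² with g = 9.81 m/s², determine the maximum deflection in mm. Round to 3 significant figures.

231 mm

k = Gd⁴/(8D³N_a) = (79.4×10³)(2.3⁴)/(8·23.0³·19) = 1.2014 N/mm
W = mg = 5.7 × 9.81 = 55.917 N
½kδ² − Wδ − Wh = 0 → δ = (W + √(W² + 2kWh))/k
δ = (55.917 + √(3126.7 + 45817.7))/1.2014 = (55.917 + 221.23)/1.2014 = 230.68 mm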